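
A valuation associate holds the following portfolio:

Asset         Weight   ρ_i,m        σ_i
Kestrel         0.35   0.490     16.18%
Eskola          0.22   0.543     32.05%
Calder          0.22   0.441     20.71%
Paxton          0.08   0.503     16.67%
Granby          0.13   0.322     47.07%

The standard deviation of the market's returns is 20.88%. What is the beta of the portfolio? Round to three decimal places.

β_Kestrel = 0.490 × 16.18% / 20.88% = 0.3797
β_Eskola = 0.543 × 32.05% / 20.88% = 0.8335
β_Calder = 0.441 × 20.71% / 20.88% = 0.4374
β_Paxton = 0.503 × 16.67% / 20.88% = 0.4016
β_Granby = 0.322 × 47.07% / 20.88% = 0.7259
β_P = Σ w_i β_i = 0.35×0.3797 + 0.22×0.8335 + 0.22×0.4374 + 0.08×0.4016 + 0.13×0.7259 = 0.5390

0.539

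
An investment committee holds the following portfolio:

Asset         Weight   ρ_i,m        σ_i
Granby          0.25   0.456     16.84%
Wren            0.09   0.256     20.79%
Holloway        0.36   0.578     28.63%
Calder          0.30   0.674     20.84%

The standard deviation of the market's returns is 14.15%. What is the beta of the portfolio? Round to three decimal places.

β_Granby = 0.456 × 16.84% / 14.15% = 0.5427
β_Wren = 0.256 × 20.79% / 14.15% = 0.3761
β_Holloway = 0.578 × 28.63% / 14.15% = 1.1695
β_Calder = 0.674 × 20.84% / 14.15% = 0.9927
β_P = Σ w_i β_i = 0.25×0.5427 + 0.09×0.3761 + 0.36×1.1695 + 0.30×0.9927 = 0.8884

0.888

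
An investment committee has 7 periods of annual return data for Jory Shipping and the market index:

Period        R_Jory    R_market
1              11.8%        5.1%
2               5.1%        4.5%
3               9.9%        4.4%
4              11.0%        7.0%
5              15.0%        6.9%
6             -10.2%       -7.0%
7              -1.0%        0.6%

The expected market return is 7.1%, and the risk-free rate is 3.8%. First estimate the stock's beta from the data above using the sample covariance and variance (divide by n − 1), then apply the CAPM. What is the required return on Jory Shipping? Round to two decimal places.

9.47%

Mean R_i = (11.8 + 5.1 + 9.9 + 11.0 + 15.0 − 10.2 − 1.0) / 7 = 5.9429%
Mean R_m = (5.1 + 4.5 + 4.4 + 7.0 + 6.9 − 7.0 + 0.6) / 7 = 3.0714%
Σ(R_i − R̄_i)(R_m − R̄_m) = 250.2186  ⇒  Cov = 250.2186 / 6 = 41.7031
Σ(R_m − R̄_m)² = 145.5543  ⇒  Var(R_m) = 145.5543 / 6 = 24.2591
β = Cov / Var(R_m) = 41.7031 / 24.2591 = 1.7191
MRP = 7.1% − 3.8% = 3.30%
E(R) = R_f + β × MRP = 3.8% + 1.7191 × 3.3% = 9.47%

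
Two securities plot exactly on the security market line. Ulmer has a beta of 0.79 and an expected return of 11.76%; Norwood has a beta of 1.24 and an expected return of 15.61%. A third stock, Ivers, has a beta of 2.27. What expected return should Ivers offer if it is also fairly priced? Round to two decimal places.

24.42%

MRP (SML slope) = (15.61% − 11.76%) / (1.24 − 0.79) = 3.85% / 0.45 = 8.5556%
R_f (intercept) = 11.76% − 0.79 × 8.5556% = 5.0011%
E(R_Ivers) = R_f + β × MRP = 5.0011% + 2.27 × 8.5556% = 24.42%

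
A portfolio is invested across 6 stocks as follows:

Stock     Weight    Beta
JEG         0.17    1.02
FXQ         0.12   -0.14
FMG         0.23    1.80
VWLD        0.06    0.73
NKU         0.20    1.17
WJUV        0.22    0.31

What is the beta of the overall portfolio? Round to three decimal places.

β_P = Σ w_i β_i = 0.17×1.02 + 0.12×-0.14 + 0.23×1.80 + 0.06×0.73 + 0.20×1.17 + 0.22×0.31 = 0.9166

0.917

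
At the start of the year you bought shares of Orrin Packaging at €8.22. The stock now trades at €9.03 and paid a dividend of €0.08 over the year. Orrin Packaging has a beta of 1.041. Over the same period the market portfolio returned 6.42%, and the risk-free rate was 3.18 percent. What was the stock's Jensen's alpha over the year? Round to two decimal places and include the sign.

Realised HPR = (P1 + D1 − P0) / P0 = (9.03 + 0.08 − 8.22) / 8.22 = 0.89 / 8.22 = 10.8273%
MRP = 6.42% − 3.18% = 3.24%
CAPM required = R_f + β·MRP = 3.18% + 1.041 × 3.24% = 6.55284%
α = realised − required = 10.8273% − 6.55284% = +4.27%

+4.27%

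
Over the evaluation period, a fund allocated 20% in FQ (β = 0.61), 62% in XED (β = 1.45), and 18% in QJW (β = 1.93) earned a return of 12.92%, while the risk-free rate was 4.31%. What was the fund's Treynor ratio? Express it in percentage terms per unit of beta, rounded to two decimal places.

β_P = 0.20×0.61 + 0.62×1.45 + 0.18×1.93 = 1.3684
Treynor = (R_P − R_f) / β_P = (12.92% − 4.31%) / 1.3684 = 8.61% / 1.3684 = 6.29%

6.29%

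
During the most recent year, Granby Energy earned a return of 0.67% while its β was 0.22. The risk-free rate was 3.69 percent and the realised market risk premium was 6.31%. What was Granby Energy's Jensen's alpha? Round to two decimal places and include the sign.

CAPM benchmark = R_f + β(R_m − R_f) = 3.69% + 0.22 × 6.31% = 5.0782%
α = actual − benchmark = 0.67% − 5.0782% = -4.41%

-4.41%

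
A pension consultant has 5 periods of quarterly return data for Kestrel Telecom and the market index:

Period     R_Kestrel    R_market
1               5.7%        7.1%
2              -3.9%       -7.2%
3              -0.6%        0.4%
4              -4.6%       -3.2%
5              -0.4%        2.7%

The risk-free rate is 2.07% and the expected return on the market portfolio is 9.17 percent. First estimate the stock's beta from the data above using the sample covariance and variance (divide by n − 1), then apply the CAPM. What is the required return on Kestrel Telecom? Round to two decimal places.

6.91%

Mean R_i = (5.7 − 3.9 − 0.6 − 4.6 − 0.4) / 5 = -0.7600%
Mean R_m = (7.1 − 7.2 + 0.4 − 3.2 + 2.7) / 5 = -0.0400%
Σ(R_i − R̄_i)(R_m − R̄_m) = 81.7980  ⇒  Cov = 81.7980 / 4 = 20.4495
Σ(R_m − R̄_m)² = 119.9320  ⇒  Var(R_m) = 119.9320 / 4 = 29.9830
β = Cov / Var(R_m) = 20.4495 / 29.9830 = 0.6820
MRP = 9.17% − 2.07% = 7.10%
E(R) = R_f + β × MRP = 2.07% + 0.6820 × 7.10% = 6.91%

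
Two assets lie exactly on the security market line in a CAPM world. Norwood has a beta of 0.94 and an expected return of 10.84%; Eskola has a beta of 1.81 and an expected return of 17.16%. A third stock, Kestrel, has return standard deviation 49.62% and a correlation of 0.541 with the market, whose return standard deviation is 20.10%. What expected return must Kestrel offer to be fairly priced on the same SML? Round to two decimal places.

MRP = (17.16% − 10.84%) / (1.81 − 0.94) = 7.2644%
R_f = 10.84% − 0.94 × 7.2644% = 4.0115%
β_Kestrel = ρ·σ_i/σ_m = 0.541 × 49.62 / 20.10 = 1.3355
E(R_Kestrel) = R_f + β × MRP = 4.0115% + 1.3355 × 7.2644% = 13.71%

13.71%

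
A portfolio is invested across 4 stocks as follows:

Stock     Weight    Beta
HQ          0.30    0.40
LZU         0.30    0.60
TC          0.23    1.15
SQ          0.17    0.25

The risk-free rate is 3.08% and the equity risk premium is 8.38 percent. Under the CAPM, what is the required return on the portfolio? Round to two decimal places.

8.17%

β_P = Σ w_i β_i = 0.30×0.40 + 0.30×0.60 + 0.23×1.15 + 0.17×0.25 = 0.6070
E(R_P) = R_f + β_P × MRP = 3.08% + 0.6070 × 8.38% = 8.17%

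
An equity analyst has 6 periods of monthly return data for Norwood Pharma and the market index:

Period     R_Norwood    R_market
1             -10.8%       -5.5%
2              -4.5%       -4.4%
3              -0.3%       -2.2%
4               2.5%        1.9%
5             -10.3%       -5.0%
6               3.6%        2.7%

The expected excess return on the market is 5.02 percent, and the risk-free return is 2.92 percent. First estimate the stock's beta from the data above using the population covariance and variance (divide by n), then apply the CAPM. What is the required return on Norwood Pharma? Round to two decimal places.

Mean R_i = (-10.8 − 4.5 − 0.3 + 2.5 − 10.3 + 3.6) / 6 = -3.3000%
Mean R_m = (-5.5 − 4.4 − 2.2 + 1.9 − 5.0 + 2.7) / 6 = -2.0833%
Σ(R_i − R̄_i)(R_m − R̄_m) = 104.5800  ⇒  Cov = 104.5800 / 6 = 17.4300
Σ(R_m − R̄_m)² = 64.3083  ⇒  Var(R_m) = 64.3083 / 6 = 10.7181
β = Cov / Var(R_m) = 17.4300 / 10.7181 = 1.6262
E(R) = R_f + β × MRP = 2.92% + 1.6262 × 5.02% = 11.08%

11.08%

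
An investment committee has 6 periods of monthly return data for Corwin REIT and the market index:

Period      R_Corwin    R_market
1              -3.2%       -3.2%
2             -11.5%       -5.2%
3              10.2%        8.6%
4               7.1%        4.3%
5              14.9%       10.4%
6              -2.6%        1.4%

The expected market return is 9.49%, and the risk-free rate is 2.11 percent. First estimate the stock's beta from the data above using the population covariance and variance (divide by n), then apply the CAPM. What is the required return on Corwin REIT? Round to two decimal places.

13.40%

Mean R_i = (-3.2 − 11.5 + 10.2 + 7.1 + 14.9 − 2.6) / 6 = 2.4833%
Mean R_m = (-3.2 − 5.2 + 8.6 + 4.3 + 10.4 + 1.4) / 6 = 2.7167%
Σ(R_i − R̄_i)(R_m − R̄_m) = 299.1317  ⇒  Cov = 299.1317 / 6 = 49.8553
Σ(R_m − R̄_m)² = 195.5683  ⇒  Var(R_m) = 195.5683 / 6 = 32.5947
β = Cov / Var(R_m) = 49.8553 / 32.5947 = 1.5296
MRP = 9.49% − 2.11% = 7.38%
E(R) = R_f + β × MRP = 2.11% + 1.5296 × 7.38% = 13.40%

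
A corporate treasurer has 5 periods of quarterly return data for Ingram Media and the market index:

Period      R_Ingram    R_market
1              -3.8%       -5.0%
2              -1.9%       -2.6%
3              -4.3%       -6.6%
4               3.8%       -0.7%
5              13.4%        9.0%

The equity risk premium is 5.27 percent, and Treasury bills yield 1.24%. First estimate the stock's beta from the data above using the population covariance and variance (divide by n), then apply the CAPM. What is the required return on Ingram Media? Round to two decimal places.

7.53%

Mean R_i = (-3.8 − 1.9 − 4.3 + 3.8 + 13.4) / 5 = 1.4400%
Mean R_m = (-5.0 − 2.6 − 6.6 − 0.7 + 9.0) / 5 = -1.1800%
Σ(R_i − R̄_i)(R_m − R̄_m) = 178.7560  ⇒  Cov = 178.7560 / 5 = 35.7512
Σ(R_m − R̄_m)² = 149.8480  ⇒  Var(R_m) = 149.8480 / 5 = 29.9696
β = Cov / Var(R_m) = 35.7512 / 29.9696 = 1.1929
E(R) = R_f + β × MRP = 1.24% + 1.1929 × 5.27% = 7.53%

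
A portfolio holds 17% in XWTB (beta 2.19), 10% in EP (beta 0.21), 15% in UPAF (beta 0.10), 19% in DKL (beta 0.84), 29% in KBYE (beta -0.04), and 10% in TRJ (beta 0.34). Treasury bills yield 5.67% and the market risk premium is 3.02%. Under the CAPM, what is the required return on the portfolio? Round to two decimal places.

7.45%

β_P = Σ w_i β_i = 0.17×2.19 + 0.10×0.21 + 0.15×0.10 + 0.19×0.84 + 0.29×-0.04 + 0.10×0.34 = 0.5903
E(R_P) = R_f + β_P × MRP = 5.67% + 0.5903 × 3.02% = 7.45%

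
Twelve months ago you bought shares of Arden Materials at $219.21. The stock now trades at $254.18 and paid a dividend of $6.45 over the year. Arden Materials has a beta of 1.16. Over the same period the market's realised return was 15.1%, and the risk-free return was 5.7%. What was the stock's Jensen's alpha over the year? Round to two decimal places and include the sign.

+2.29%

Realised HPR = (P1 + D1 − P0) / P0 = (254.18 + 6.45 − 219.21) / 219.21 = 41.42 / 219.21 = 18.8951%
MRP = 15.1% − 5.7% = 9.40%
CAPM required = R_f + β·MRP = 5.7% + 1.16 × 9.4% = 16.6040%
α = realised − required = 18.8951% − 16.6040% = +2.29%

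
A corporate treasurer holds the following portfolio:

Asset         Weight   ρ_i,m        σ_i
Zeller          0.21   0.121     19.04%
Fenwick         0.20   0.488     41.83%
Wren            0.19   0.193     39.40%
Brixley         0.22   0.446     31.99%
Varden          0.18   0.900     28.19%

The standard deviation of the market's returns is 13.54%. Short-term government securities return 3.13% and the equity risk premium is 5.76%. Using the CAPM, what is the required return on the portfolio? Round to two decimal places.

β_Zeller = 0.121 × 19.04% / 13.54% = 0.1702
β_Fenwick = 0.488 × 41.83% / 13.54% = 1.5076
β_Wren = 0.193 × 39.40% / 13.54% = 0.5616
β_Brixley = 0.446 × 31.99% / 13.54% = 1.0537
β_Varden = 0.900 × 28.19% / 13.54% = 1.8738
β_P = Σ w_i β_i = 0.21×0.1702 + 0.20×1.5076 + 0.19×0.5616 + 0.22×1.0537 + 0.18×1.8738 = 1.0131
E(R_P) = R_f + β_P × MRP = 3.13% + 1.0131 × 5.76% = 8.97%

8.97%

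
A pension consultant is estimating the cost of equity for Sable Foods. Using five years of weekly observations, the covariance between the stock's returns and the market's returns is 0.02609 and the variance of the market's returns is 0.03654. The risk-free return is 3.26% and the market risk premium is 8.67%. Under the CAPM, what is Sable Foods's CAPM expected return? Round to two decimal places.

β = Cov(R_i, R_m) / Var(R_m) = 0.02609 / 0.03654 = 0.7140
E(R) = R_f + β × MRP = 3.26% + 0.7140 × 8.67% = 9.45%

9.45%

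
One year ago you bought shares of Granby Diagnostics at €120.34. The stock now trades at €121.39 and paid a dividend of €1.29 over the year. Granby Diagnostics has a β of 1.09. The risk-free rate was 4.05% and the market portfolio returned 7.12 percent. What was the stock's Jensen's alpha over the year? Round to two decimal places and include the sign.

Realised HPR = (P1 + D1 − P0) / P0 = (121.39 + 1.29 − 120.34) / 120.34 = 2.34 / 120.34 = 1.9445%
MRP = 7.12% − 4.05% = 3.07%
CAPM required = R_f + β·MRP = 4.05% + 1.09 × 3.07% = 7.3963%
α = realised − required = 1.9445% − 7.3963% = -5.45%

-5.45%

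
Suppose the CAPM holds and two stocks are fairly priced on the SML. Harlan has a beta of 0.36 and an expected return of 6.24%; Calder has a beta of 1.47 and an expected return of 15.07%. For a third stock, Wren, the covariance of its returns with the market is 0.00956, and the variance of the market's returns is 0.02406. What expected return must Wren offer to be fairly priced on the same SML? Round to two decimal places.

MRP = (15.07% − 6.24%) / (1.47 − 0.36) = 7.9550%
R_f = 6.24% − 0.36 × 7.9550% = 3.3762%
β_Wren = Cov / Var(R_m) = 0.00956 / 0.02406 = 0.3973
E(R_Wren) = R_f + β × MRP = 3.3762% + 0.3973 × 7.9550% = 6.54%

6.54%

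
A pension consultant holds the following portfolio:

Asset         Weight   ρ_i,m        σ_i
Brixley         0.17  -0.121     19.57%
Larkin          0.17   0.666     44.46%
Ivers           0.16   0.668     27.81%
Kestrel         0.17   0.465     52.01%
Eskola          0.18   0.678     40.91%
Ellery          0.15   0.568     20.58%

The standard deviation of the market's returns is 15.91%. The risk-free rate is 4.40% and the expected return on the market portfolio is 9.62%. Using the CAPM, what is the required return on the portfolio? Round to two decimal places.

10.46%

β_Brixley = -0.121 × 19.57% / 15.91% = -0.1488
β_Larkin = 0.666 × 44.46% / 15.91% = 1.8611
β_Ivers = 0.668 × 27.81% / 15.91% = 1.1676
β_Kestrel = 0.465 × 52.01% / 15.91% = 1.5201
β_Eskola = 0.678 × 40.91% / 15.91% = 1.7434
β_Ellery = 0.568 × 20.58% / 15.91% = 0.7347
β_P = Σ w_i β_i = 0.17×-0.1488 + 0.17×1.8611 + 0.16×1.1676 + 0.17×1.5201 + 0.18×1.7434 + 0.15×0.7347 = 1.1603
MRP = 9.62% − 4.40% = 5.22%
E(R_P) = R_f + β_P × MRP = 4.40% + 1.1603 × 5.22% = 10.46%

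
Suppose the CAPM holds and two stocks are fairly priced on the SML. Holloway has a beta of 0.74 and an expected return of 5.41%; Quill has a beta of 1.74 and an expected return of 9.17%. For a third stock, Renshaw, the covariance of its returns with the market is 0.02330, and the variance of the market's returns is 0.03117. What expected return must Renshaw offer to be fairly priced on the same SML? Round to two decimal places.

5.44%

MRP = (9.17% − 5.41%) / (1.74 − 0.74) = 3.7600%
R_f = 5.41% − 0.74 × 3.7600% = 2.6276%
β_Renshaw = Cov / Var(R_m) = 0.02330 / 0.03117 = 0.7475
E(R_Renshaw) = R_f + β × MRP = 2.6276% + 0.7475 × 3.7600% = 5.44%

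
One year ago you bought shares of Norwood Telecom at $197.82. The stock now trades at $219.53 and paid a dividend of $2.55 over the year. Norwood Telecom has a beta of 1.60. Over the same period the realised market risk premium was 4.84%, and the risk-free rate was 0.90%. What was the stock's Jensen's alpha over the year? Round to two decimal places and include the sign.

Realised HPR = (P1 + D1 − P0) / P0 = (219.53 + 2.55 − 197.82) / 197.82 = 24.26 / 197.82 = 12.2637%
CAPM required = R_f + β·MRP = 0.90% + 1.60 × 4.84% = 8.6440%
α = realised − required = 12.2637% − 8.6440% = +3.62%

+3.62%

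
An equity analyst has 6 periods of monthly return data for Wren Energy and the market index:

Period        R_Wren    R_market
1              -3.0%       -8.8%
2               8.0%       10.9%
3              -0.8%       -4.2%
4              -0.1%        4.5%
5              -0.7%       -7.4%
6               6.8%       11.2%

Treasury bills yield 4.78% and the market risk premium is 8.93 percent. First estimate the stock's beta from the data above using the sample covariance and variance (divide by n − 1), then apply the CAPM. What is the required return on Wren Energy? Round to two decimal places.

Mean R_i = (-3.0 + 8.0 − 0.8 − 0.1 − 0.7 + 6.8) / 6 = 1.7000%
Mean R_m = (-8.8 + 10.9 − 4.2 + 4.5 − 7.4 + 11.2) / 6 = 1.0333%
Σ(R_i − R̄_i)(R_m − R̄_m) = 187.3100  ⇒  Cov = 187.3100 / 5 = 37.4620
Σ(R_m − R̄_m)² = 407.9333  ⇒  Var(R_m) = 407.9333 / 5 = 81.5867
β = Cov / Var(R_m) = 37.4620 / 81.5867 = 0.4592
E(R) = R_f + β × MRP = 4.78% + 0.4592 × 8.93% = 8.88%

8.88%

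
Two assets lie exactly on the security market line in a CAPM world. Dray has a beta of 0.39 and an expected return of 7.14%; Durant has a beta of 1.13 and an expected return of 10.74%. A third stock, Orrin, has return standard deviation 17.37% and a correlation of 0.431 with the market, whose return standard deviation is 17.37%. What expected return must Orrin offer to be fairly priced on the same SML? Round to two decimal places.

7.34%

MRP = (10.74% − 7.14%) / (1.13 − 0.39) = 4.8649%
R_f = 7.14% − 0.39 × 4.8649% = 5.2427%
β_Orrin = ρ·σ_i/σ_m = 0.431 × 17.37 / 17.37 = 0.4310
E(R_Orrin) = R_f + β × MRP = 5.2427% + 0.4310 × 4.8649% = 7.34%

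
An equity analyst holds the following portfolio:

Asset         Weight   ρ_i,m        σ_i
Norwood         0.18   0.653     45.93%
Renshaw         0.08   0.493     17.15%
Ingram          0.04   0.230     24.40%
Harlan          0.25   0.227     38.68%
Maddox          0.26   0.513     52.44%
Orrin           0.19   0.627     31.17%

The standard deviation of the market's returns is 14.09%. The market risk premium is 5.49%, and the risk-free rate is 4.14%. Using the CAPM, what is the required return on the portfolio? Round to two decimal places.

β_Norwood = 0.653 × 45.93% / 14.09% = 2.1286
β_Renshaw = 0.493 × 17.15% / 14.09% = 0.6001
β_Ingram = 0.230 × 24.40% / 14.09% = 0.3983
β_Harlan = 0.227 × 38.68% / 14.09% = 0.6232
β_Maddox = 0.513 × 52.44% / 14.09% = 1.9093
β_Orrin = 0.627 × 31.17% / 14.09% = 1.3871
β_P = Σ w_i β_i = 0.18×2.1286 + 0.08×0.6001 + 0.04×0.3983 + 0.25×0.6232 + 0.26×1.9093 + 0.19×1.3871 = 1.3629
E(R_P) = R_f + β_P × MRP = 4.14% + 1.3629 × 5.49% = 11.62%

11.62%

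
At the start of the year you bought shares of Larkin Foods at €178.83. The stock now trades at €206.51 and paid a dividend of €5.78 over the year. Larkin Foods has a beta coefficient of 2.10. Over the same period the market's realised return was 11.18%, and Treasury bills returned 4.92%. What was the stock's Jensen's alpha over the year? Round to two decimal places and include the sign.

+0.64%

Realised HPR = (P1 + D1 − P0) / P0 = (206.51 + 5.78 − 178.83) / 178.83 = 33.46 / 178.83 = 18.7105%
MRP = 11.18% − 4.92% = 6.26%
CAPM required = R_f + β·MRP = 4.92% + 2.10 × 6.26% = 18.0660%
α = realised − required = 18.7105% − 18.0660% = +0.64%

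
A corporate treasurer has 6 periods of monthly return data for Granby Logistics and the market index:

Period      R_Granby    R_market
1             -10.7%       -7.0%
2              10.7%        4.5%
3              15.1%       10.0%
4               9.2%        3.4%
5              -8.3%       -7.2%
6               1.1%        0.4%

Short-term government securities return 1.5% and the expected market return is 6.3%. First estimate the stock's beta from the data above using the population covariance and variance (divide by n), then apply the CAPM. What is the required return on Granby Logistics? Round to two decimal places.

Mean R_i = (-10.7 + 10.7 + 15.1 + 9.2 − 8.3 + 1.1) / 6 = 2.8500%
Mean R_m = (-7.0 + 4.5 + 10.0 + 3.4 − 7.2 + 0.4) / 6 = 0.6833%
Σ(R_i − R̄_i)(R_m − R̄_m) = 353.8450  ⇒  Cov = 353.8450 / 6 = 58.9742
Σ(R_m − R̄_m)² = 230.0083  ⇒  Var(R_m) = 230.0083 / 6 = 38.3347
β = Cov / Var(R_m) = 58.9742 / 38.3347 = 1.5384
MRP = 6.3% − 1.5% = 4.80%
E(R) = R_f + β × MRP = 1.5% + 1.5384 × 4.8% = 8.88%

8.88%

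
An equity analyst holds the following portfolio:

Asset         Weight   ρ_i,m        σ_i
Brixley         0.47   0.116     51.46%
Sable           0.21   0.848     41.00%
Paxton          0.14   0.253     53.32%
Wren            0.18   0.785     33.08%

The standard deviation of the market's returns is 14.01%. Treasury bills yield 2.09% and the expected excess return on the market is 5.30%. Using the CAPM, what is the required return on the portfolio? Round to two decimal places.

8.40%

β_Brixley = 0.116 × 51.46% / 14.01% = 0.4261
β_Sable = 0.848 × 41.00% / 14.01% = 2.4817
β_Paxton = 0.253 × 53.32% / 14.01% = 0.9629
β_Wren = 0.785 × 33.08% / 14.01% = 1.8535
β_P = Σ w_i β_i = 0.47×0.4261 + 0.21×2.4817 + 0.14×0.9629 + 0.18×1.8535 = 1.1899
E(R_P) = R_f + β_P × MRP = 2.09% + 1.1899 × 5.30% = 8.40%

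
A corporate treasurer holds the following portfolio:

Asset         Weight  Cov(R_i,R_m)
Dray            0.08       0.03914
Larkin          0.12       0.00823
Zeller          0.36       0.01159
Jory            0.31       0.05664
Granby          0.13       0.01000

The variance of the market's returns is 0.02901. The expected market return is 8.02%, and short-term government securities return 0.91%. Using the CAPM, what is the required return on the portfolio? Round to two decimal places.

β_Dray = 0.03914 / 0.02901 = 1.3492
β_Larkin = 0.00823 / 0.02901 = 0.2837
β_Zeller = 0.01159 / 0.02901 = 0.3995
β_Jory = 0.05664 / 0.02901 = 1.9524
β_Granby = 0.01000 / 0.02901 = 0.3447
β_P = Σ w_i β_i = 0.08×1.3492 + 0.12×0.2837 + 0.36×0.3995 + 0.31×1.9524 + 0.13×0.3447 = 0.9359
MRP = 8.02% − 0.91% = 7.11%
E(R_P) = R_f + β_P × MRP = 0.91% + 0.9359 × 7.11% = 7.56%

7.56%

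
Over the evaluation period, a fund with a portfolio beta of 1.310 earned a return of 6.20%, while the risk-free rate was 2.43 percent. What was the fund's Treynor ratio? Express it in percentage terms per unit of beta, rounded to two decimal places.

2.88%

Treynor = (R_P − R_f) / β_P = (6.20% − 2.43%) / 1.3100 = 3.77% / 1.3100 = 2.88%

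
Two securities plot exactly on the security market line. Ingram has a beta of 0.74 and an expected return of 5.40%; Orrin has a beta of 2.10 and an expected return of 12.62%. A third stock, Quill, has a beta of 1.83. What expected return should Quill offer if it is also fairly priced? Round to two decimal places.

11.19%

MRP (SML slope) = (12.62% − 5.40%) / (2.10 − 0.74) = 7.22% / 1.36 = 5.3088%
R_f (intercept) = 5.40% − 0.74 × 5.3088% = 1.4715%
E(R_Quill) = R_f + β × MRP = 1.4715% + 1.83 × 5.3088% = 11.19%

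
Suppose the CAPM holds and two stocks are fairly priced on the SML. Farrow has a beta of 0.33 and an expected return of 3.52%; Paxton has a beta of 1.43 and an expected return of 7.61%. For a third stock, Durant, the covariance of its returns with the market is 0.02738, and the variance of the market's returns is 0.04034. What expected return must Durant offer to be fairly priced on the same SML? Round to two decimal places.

4.82%

MRP = (7.61% − 3.52%) / (1.43 − 0.33) = 3.7182%
R_f = 3.52% − 0.33 × 3.7182% = 2.2930%
β_Durant = Cov / Var(R_m) = 0.02738 / 0.04034 = 0.6787
E(R_Durant) = R_f + β × MRP = 2.2930% + 0.6787 × 3.7182% = 4.82%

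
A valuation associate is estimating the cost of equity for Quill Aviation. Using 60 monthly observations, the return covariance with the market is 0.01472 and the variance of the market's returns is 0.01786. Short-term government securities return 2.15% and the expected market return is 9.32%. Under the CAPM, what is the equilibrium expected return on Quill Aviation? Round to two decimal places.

β = Cov(R_i, R_m) / Var(R_m) = 0.01472 / 0.01786 = 0.8242
MRP = 9.32% − 2.15% = 7.17%
E(R) = R_f + β × MRP = 2.15% + 0.8242 × 7.17% = 8.06%

8.06%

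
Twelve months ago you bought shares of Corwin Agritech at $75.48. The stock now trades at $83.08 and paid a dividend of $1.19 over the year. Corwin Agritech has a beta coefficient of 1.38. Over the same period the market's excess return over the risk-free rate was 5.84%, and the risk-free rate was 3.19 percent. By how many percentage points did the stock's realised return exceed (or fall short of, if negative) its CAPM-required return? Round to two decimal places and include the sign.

Realised HPR = (P1 + D1 − P0) / P0 = (83.08 + 1.19 − 75.48) / 75.48 = 8.79 / 75.48 = 11.6455%
CAPM required = R_f + β·MRP = 3.19% + 1.38 × 5.84% = 11.2492%
α = realised − required = 11.6455% − 11.2492% = +0.40%

+0.40%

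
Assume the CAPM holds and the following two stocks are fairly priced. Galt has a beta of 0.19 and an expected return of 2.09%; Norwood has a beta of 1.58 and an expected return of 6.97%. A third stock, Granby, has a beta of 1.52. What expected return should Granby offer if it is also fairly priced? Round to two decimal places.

6.76%

MRP (SML slope) = (6.97% − 2.09%) / (1.58 − 0.19) = 4.88% / 1.39 = 3.5108%
R_f (intercept) = 2.09% − 0.19 × 3.5108% = 1.4229%
E(R_Granby) = R_f + β × MRP = 1.4229% + 1.52 × 3.5108% = 6.76%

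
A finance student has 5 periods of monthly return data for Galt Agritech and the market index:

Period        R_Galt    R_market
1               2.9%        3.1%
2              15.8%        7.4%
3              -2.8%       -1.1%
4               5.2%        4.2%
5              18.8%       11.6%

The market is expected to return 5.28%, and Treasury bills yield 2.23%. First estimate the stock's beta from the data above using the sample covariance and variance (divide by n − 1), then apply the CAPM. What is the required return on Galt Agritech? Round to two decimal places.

7.87%

Mean R_i = (2.9 + 15.8 − 2.8 + 5.2 + 18.8) / 5 = 7.9800%
Mean R_m = (3.1 + 7.4 − 1.1 + 4.2 + 11.6) / 5 = 5.0400%
Σ(R_i − R̄_i)(R_m − R̄_m) = 167.8140  ⇒  Cov = 167.8140 / 4 = 41.9535
Σ(R_m − R̄_m)² = 90.7720  ⇒  Var(R_m) = 90.7720 / 4 = 22.6930
β = Cov / Var(R_m) = 41.9535 / 22.6930 = 1.8487
MRP = 5.28% − 2.23% = 3.05%
E(R) = R_f + β × MRP = 2.23% + 1.8487 × 3.05% = 7.87%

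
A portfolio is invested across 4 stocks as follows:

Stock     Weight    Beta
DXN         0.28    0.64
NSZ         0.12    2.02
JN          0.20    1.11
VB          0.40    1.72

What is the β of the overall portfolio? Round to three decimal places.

β_P = Σ w_i β_i = 0.28×0.64 + 0.12×2.02 + 0.20×1.11 + 0.40×1.72 = 1.3316

1.332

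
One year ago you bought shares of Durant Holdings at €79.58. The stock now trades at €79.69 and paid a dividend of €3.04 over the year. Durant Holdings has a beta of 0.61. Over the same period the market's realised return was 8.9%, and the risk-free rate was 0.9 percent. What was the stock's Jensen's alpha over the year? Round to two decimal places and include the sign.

-1.82%

Realised HPR = (P1 + D1 − P0) / P0 = (79.69 + 3.04 − 79.58) / 79.58 = 3.15 / 79.58 = 3.9583%
MRP = 8.9% − 0.9% = 8.00%
CAPM required = R_f + β·MRP = 0.9% + 0.61 × 8.0% = 5.7800%
α = realised − required = 3.9583% − 5.7800% = -1.82%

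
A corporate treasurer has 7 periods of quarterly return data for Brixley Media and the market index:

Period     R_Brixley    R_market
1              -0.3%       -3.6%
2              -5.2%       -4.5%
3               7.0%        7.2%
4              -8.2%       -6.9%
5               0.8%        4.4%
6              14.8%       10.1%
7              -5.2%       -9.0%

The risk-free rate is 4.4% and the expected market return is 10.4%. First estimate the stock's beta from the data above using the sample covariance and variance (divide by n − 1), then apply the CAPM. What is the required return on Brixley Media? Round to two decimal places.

10.37%

Mean R_i = (-0.3 − 5.2 + 7.0 − 8.2 + 0.8 + 14.8 − 5.2) / 7 = 0.5286%
Mean R_m = (-3.6 − 4.5 + 7.2 − 6.9 + 4.4 + 10.1 − 9.0) / 7 = -0.3286%
Σ(R_i − R̄_i)(R_m − R̄_m) = 332.4757  ⇒  Cov = 332.4757 / 6 = 55.4126
Σ(R_m − R̄_m)² = 334.2743  ⇒  Var(R_m) = 334.2743 / 6 = 55.7124
β = Cov / Var(R_m) = 55.4126 / 55.7124 = 0.9946
MRP = 10.4% − 4.4% = 6.00%
E(R) = R_f + β × MRP = 4.4% + 0.9946 × 6.0% = 10.37%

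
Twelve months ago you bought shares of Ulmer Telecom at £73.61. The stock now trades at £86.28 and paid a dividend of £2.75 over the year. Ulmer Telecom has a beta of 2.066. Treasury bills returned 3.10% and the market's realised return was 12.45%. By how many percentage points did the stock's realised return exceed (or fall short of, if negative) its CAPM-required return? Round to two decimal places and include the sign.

Realised HPR = (P1 + D1 − P0) / P0 = (86.28 + 2.75 − 73.61) / 73.61 = 15.42 / 73.61 = 20.9482%
MRP = 12.45% − 3.10% = 9.35%
CAPM required = R_f + β·MRP = 3.10% + 2.066 × 9.35% = 22.41710%
α = realised − required = 20.9482% − 22.41710% = -1.47%

-1.47%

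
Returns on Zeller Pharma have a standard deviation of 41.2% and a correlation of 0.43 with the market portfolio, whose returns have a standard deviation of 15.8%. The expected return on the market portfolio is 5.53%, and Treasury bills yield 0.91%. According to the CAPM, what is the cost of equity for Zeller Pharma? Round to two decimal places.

6.09%

β = ρ × σ_i / σ_m = 0.43 × 41.2% / 15.8% = 1.1213
MRP = 5.53% − 0.91% = 4.62%
E(R) = 0.91% + 1.1213 × 4.62% = 6.09%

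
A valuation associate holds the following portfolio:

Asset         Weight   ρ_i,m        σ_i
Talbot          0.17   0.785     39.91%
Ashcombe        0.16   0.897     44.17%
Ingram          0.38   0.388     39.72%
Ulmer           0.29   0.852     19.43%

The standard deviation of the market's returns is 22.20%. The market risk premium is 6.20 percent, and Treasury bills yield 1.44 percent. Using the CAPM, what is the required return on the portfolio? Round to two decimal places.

β_Talbot = 0.785 × 39.91% / 22.20% = 1.4112
β_Ashcombe = 0.897 × 44.17% / 22.20% = 1.7847
β_Ingram = 0.388 × 39.72% / 22.20% = 0.6942
β_Ulmer = 0.852 × 19.43% / 22.20% = 0.7457
β_P = Σ w_i β_i = 0.17×1.4112 + 0.16×1.7847 + 0.38×0.6942 + 0.29×0.7457 = 1.0055
E(R_P) = R_f + β_P × MRP = 1.44% + 1.0055 × 6.20% = 7.67%

7.67%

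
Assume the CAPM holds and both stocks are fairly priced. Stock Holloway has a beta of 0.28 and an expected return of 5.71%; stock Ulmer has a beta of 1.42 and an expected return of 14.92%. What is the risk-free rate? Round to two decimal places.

Both satisfy E(R) = R_f + β·MRP, so the slope of the SML is
MRP = (14.92% − 5.71%) / (1.42 − 0.28) = 9.21% / 1.14 = 8.0789%
R_f = E(R_Holloway) − β_Holloway·MRP = 5.71% − 0.28 × 8.0789% = 3.4479%

3.45%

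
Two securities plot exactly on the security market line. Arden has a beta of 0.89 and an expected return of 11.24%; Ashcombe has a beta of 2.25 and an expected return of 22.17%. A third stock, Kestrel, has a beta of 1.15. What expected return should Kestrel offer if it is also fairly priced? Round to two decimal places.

13.33%

MRP (SML slope) = (22.17% − 11.24%) / (2.25 − 0.89) = 10.93% / 1.36 = 8.0368%
R_f (intercept) = 11.24% − 0.89 × 8.0368% = 4.0872%
E(R_Kestrel) = R_f + β × MRP = 4.0872% + 1.15 × 8.0368% = 13.33%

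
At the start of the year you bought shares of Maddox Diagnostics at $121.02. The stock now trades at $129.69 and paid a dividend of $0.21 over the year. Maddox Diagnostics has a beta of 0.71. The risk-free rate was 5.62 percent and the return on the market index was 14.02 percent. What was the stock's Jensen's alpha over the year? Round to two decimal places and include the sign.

-4.25%

Realised HPR = (P1 + D1 − P0) / P0 = (129.69 + 0.21 − 121.02) / 121.02 = 8.88 / 121.02 = 7.3376%
MRP = 14.02% − 5.62% = 8.40%
CAPM required = R_f + β·MRP = 5.62% + 0.71 × 8.40% = 11.5840%
α = realised − required = 7.3376% − 11.5840% = -4.25%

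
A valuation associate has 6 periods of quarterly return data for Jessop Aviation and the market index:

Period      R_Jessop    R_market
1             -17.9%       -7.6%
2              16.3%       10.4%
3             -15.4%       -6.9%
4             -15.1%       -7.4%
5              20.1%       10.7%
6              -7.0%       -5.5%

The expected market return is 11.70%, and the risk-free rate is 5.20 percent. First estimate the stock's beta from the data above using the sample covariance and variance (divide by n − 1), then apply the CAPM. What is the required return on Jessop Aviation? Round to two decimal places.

17.31%

Mean R_i = (-17.9 + 16.3 − 15.4 − 15.1 + 20.1 − 7.0) / 6 = -3.1667%
Mean R_m = (-7.6 + 10.4 − 6.9 − 7.4 + 10.7 − 5.5) / 6 = -1.0500%
Σ(R_i − R̄_i)(R_m − R̄_m) = 757.1800  ⇒  Cov = 757.1800 / 5 = 151.4360
Σ(R_m − R̄_m)² = 406.4150  ⇒  Var(R_m) = 406.4150 / 5 = 81.2830
β = Cov / Var(R_m) = 151.4360 / 81.2830 = 1.8631
MRP = 11.70% − 5.20% = 6.50%
E(R) = R_f + β × MRP = 5.20% + 1.8631 × 6.50% = 17.31%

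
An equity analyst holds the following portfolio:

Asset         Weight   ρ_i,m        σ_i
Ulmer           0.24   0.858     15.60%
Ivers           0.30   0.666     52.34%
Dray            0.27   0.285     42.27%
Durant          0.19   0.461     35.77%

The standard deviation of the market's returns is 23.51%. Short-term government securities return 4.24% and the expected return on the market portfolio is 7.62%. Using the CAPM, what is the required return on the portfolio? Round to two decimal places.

7.12%

β_Ulmer = 0.858 × 15.60% / 23.51% = 0.5693
β_Ivers = 0.666 × 52.34% / 23.51% = 1.4827
β_Dray = 0.285 × 42.27% / 23.51% = 0.5124
β_Durant = 0.461 × 35.77% / 23.51% = 0.7014
β_P = Σ w_i β_i = 0.24×0.5693 + 0.30×1.4827 + 0.27×0.5124 + 0.19×0.7014 = 0.8531
MRP = 7.62% − 4.24% = 3.38%
E(R_P) = R_f + β_P × MRP = 4.24% + 0.8531 × 3.38% = 7.12%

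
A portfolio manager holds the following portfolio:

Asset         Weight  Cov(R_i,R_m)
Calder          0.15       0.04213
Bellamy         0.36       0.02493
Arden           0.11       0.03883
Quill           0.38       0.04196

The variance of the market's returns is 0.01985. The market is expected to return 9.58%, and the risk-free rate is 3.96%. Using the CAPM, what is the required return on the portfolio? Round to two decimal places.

14.01%

β_Calder = 0.04213 / 0.01985 = 2.1224
β_Bellamy = 0.02493 / 0.01985 = 1.2559
β_Arden = 0.03883 / 0.01985 = 1.9562
β_Quill = 0.04196 / 0.01985 = 2.1139
β_P = Σ w_i β_i = 0.15×2.1224 + 0.36×1.2559 + 0.11×1.9562 + 0.38×2.1139 = 1.7889
MRP = 9.58% − 3.96% = 5.62%
E(R_P) = R_f + β_P × MRP = 3.96% + 1.7889 × 5.62% = 14.01%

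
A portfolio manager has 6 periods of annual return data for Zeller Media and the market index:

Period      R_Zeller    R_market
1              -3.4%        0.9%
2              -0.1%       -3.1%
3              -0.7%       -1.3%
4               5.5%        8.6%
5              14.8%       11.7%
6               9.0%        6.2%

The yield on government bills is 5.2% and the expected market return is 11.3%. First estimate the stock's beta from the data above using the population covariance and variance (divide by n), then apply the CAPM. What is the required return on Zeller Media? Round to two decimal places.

Mean R_i = (-3.4 − 0.1 − 0.7 + 5.5 + 14.8 + 9.0) / 6 = 4.1833%
Mean R_m = (0.9 − 3.1 − 1.3 + 8.6 + 11.7 + 6.2) / 6 = 3.8333%
Σ(R_i − R̄_i)(R_m − R̄_m) = 178.2033  ⇒  Cov = 178.2033 / 6 = 29.7006
Σ(R_m − R̄_m)² = 173.2333  ⇒  Var(R_m) = 173.2333 / 6 = 28.8722
β = Cov / Var(R_m) = 29.7006 / 28.8722 = 1.0287
MRP = 11.3% − 5.2% = 6.10%
E(R) = R_f + β × MRP = 5.2% + 1.0287 × 6.1% = 11.48%

11.48%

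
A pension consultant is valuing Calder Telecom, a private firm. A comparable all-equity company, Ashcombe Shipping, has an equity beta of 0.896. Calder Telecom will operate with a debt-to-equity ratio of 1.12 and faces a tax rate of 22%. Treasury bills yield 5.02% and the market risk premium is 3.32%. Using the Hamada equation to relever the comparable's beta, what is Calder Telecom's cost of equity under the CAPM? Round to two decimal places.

10.59%

β_L = β_U × [1 + (1 − t)(D/E)] = 0.896 × [1 + (1 − 0.22) × 1.12]
    = 0.896 × [1 + 0.78 × 1.12] = 0.896 × 1.8736 = 1.6787
E(R) = R_f + β_L × MRP = 5.02% + 1.6787 × 3.32% = 10.59%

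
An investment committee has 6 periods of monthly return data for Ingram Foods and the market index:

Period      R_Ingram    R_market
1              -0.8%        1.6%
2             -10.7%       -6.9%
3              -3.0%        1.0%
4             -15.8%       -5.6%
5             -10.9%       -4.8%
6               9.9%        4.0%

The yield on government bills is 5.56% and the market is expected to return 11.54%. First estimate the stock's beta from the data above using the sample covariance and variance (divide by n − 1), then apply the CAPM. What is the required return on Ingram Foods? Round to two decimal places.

Mean R_i = (-0.8 − 10.7 − 3.0 − 15.8 − 10.9 + 9.9) / 6 = -5.2167%
Mean R_m = (1.6 − 6.9 + 1.0 − 5.6 − 4.8 + 4.0) / 6 = -1.7833%
Σ(R_i − R̄_i)(R_m − R̄_m) = 194.1317  ⇒  Cov = 194.1317 / 5 = 38.8263
Σ(R_m − R̄_m)² = 102.4883  ⇒  Var(R_m) = 102.4883 / 5 = 20.4977
β = Cov / Var(R_m) = 38.8263 / 20.4977 = 1.8942
MRP = 11.54% − 5.56% = 5.98%
E(R) = R_f + β × MRP = 5.56% + 1.8942 × 5.98% = 16.89%

16.89%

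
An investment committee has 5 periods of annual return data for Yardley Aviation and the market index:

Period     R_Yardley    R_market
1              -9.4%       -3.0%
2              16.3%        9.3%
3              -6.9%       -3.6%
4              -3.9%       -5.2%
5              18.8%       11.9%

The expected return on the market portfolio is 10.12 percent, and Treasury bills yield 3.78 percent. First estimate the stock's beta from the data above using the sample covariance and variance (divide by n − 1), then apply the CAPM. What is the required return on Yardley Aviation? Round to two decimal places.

14.06%

Mean R_i = (-9.4 + 16.3 − 6.9 − 3.9 + 18.8) / 5 = 2.9800%
Mean R_m = (-3.0 + 9.3 − 3.6 − 5.2 + 11.9) / 5 = 1.8800%
Σ(R_i − R̄_i)(R_m − R̄_m) = 420.6180  ⇒  Cov = 420.6180 / 4 = 105.1545
Σ(R_m − R̄_m)² = 259.4280  ⇒  Var(R_m) = 259.4280 / 4 = 64.8570
β = Cov / Var(R_m) = 105.1545 / 64.8570 = 1.6213
MRP = 10.12% − 3.78% = 6.34%
E(R) = R_f + β × MRP = 3.78% + 1.6213 × 6.34% = 14.06%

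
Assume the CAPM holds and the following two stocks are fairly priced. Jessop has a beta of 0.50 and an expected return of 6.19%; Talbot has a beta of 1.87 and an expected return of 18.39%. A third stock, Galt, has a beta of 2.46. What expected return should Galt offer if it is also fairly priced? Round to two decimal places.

MRP (SML slope) = (18.39% − 6.19%) / (1.87 − 0.50) = 12.20% / 1.37 = 8.9051%
R_f (intercept) = 6.19% − 0.50 × 8.9051% = 1.7375%
E(R_Galt) = R_f + β × MRP = 1.7375% + 2.46 × 8.9051% = 23.64%

23.64%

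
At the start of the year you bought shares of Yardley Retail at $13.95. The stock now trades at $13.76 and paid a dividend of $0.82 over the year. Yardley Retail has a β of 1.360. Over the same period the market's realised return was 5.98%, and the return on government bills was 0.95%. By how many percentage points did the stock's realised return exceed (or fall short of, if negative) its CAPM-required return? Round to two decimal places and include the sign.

Realised HPR = (P1 + D1 − P0) / P0 = (13.76 + 0.82 − 13.95) / 13.95 = 0.63 / 13.95 = 4.5161%
MRP = 5.98% − 0.95% = 5.03%
CAPM required = R_f + β·MRP = 0.95% + 1.360 × 5.03% = 7.79080%
α = realised − required = 4.5161% − 7.79080% = -3.27%

-3.27%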